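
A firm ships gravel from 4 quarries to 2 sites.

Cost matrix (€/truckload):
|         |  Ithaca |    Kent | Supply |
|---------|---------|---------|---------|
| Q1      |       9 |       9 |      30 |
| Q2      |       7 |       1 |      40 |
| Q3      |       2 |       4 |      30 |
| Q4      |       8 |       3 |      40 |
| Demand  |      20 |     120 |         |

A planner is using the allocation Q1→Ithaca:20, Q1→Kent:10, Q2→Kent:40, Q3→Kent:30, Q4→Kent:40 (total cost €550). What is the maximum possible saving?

Current plan cost = 20·9 + 10·9 + 40·1 + 30·4 + 40·3 = €550.
Optimal plan:
  Q1->Kent: 30 × €9 = €270
  Q2->Kent: 40 × €1 = €40
  Q3->Ithaca: 20 × €2 = €40
  Q3->Kent: 10 × €4 = €40
  Q4->Kent: 40 × €3 = €120
Optimal cost = €510.
Saving = 550 − 510 = €40.

40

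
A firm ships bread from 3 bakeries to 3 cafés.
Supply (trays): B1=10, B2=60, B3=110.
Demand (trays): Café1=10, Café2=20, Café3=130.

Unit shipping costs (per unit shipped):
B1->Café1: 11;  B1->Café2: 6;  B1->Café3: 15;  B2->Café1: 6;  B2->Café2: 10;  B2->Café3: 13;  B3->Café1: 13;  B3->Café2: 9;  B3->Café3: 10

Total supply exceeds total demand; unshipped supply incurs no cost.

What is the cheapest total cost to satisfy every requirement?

1580

An optimal shipping plan:
  B1→Café2: 10 trays
  B2→Café1: 10 trays
  B2→Café2: 10 trays
  B2→Café3: 20 trays
  B3→Café3: 110 trays
Total cost = 1580.
(Supply check: B1 ships 10; B2 ships 40; B3 ships 110.)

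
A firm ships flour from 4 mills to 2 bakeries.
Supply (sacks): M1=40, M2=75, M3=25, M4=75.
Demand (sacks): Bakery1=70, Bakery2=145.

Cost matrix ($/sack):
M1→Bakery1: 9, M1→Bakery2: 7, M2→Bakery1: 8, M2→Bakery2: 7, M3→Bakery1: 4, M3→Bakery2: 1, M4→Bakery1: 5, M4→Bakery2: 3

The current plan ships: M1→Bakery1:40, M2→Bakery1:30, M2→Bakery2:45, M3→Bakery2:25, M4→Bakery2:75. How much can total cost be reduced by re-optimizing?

Current plan cost = 40·9 + 30·8 + 45·7 + 25·1 + 75·3 = $1165.
Optimal plan:
  M1->Bakery2: 40 × $7 = $280
  M2->Bakery1: 70 × $8 = $560
  M2->Bakery2: 5 × $7 = $35
  M3->Bakery2: 25 × $1 = $25
  M4->Bakery2: 75 × $3 = $225
Optimal cost = $1125.
Saving = 1165 − 1125 = $40.

40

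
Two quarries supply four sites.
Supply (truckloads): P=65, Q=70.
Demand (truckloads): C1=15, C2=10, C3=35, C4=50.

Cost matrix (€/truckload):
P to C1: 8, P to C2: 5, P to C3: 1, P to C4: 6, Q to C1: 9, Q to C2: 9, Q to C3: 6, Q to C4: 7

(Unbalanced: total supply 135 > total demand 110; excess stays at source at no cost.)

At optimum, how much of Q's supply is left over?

An optimal plan:
  P→C1: 15 × €8 = €120
  P→C2: 10 × €5 = €50
  P→C3: 35 × €1 = €35
  P→C4: 5 × €6 = €30
  Q→C4: 45 × €7 = €315
Total cost = €550.
Q ships 45 of its 70, leaving 25.

25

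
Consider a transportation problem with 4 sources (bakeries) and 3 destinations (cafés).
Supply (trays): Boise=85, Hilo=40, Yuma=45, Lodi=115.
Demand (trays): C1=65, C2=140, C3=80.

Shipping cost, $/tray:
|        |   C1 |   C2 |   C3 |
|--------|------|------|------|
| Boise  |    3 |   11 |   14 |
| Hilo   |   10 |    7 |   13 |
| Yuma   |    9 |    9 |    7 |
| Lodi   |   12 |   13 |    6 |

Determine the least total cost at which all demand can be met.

Optimal allocation:
  Boise to C1: 65 × $3 = $195
  Boise to C2: 20 × $11 = $220
  Hilo to C2: 40 × $7 = $280
  Yuma to C2: 45 × $9 = $405
  Lodi to C2: 35 × $13 = $455
  Lodi to C3: 80 × $6 = $480
Total = 195 + 220 + 280 + 405 + 455 + 480 = $2035.
(Supply check: Boise ships 85; Hilo ships 40; Yuma ships 45; Lodi ships 115.)

2035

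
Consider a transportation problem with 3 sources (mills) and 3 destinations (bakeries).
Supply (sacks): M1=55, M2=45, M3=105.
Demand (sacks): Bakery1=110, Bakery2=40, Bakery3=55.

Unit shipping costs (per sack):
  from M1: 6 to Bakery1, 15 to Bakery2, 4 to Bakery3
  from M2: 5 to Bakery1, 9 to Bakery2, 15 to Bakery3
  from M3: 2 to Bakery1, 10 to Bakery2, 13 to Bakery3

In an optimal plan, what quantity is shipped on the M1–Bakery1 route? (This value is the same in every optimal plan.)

0

Optimal shipments:
  M1->Bakery3: 55 × 4 = 220
  M2->Bakery1: 5 × 5 = 25
  M2->Bakery2: 40 × 9 = 360
  M3->Bakery1: 105 × 2 = 210
Total cost = 815.
The route M1→Bakery1 is not used.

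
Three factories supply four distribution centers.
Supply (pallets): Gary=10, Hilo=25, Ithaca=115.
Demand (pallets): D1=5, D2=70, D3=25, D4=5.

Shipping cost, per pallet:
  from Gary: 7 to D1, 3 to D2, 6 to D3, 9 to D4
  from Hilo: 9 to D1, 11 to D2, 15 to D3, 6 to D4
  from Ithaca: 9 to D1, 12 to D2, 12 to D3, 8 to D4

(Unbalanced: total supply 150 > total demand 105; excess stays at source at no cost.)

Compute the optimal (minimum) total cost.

Optimal allocation:
  Gary–D2: 10 pallets
  Hilo–D2: 20 pallets
  Hilo–D4: 5 pallets
  Ithaca–D1: 5 pallets
  Ithaca–D2: 40 pallets
  Ithaca–D3: 25 pallets
Total cost = 1105.

1105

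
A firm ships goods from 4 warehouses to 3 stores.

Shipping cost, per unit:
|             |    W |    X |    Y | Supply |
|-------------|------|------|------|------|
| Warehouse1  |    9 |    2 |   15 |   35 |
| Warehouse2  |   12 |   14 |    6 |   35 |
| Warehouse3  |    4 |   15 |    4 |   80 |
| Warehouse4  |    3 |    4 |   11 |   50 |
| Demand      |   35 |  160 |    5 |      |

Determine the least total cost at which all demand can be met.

1520

An optimal shipping plan:
  Warehouse1->X: 35 units
  Warehouse2->X: 35 units
  Warehouse3->W: 35 units
  Warehouse3->X: 40 units
  Warehouse3->Y: 5 units
  Warehouse4->X: 50 units
Total cost = 1520.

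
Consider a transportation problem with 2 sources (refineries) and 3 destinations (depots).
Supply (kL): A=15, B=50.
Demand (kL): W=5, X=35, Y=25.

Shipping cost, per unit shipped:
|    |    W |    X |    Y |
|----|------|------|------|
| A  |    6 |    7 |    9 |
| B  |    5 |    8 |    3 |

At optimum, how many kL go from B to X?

Solving gives:
  A->X: 15 × 7 = 105
  B->W: 5 × 5 = 25
  B->X: 20 × 8 = 160
  B->Y: 25 × 3 = 75
Total cost = 365.
So B→X carries 20 kL.

20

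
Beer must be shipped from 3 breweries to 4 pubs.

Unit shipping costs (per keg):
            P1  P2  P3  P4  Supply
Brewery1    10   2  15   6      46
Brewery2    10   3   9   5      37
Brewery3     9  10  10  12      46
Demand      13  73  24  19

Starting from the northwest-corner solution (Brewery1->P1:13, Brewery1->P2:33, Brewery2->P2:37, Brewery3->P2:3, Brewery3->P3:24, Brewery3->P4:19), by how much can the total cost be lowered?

Current plan cost = 13·10 + 33·2 + 37·3 + 3·10 + 24·10 + 19·12 = 805.
Optimal plan:
  Brewery1→P2: 46 × 2 = 92
  Brewery2→P2: 27 × 3 = 81
  Brewery2→P4: 10 × 5 = 50
  Brewery3→P1: 13 × 9 = 117
  Brewery3→P3: 24 × 10 = 240
  Brewery3→P4: 9 × 12 = 108
Optimal cost = 688.
Saving = 805 − 688 = 117.

117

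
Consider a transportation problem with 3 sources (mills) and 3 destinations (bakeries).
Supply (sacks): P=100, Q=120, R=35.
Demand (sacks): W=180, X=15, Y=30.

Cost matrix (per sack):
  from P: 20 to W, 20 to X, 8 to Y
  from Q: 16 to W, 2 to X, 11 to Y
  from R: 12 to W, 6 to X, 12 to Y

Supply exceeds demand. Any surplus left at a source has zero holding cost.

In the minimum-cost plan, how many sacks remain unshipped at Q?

0

Minimum-cost shipments:
  P–W: 40 × 20 = 800
  P–Y: 30 × 8 = 240
  Q–W: 105 × 16 = 1680
  Q–X: 15 × 2 = 30
  R–W: 35 × 12 = 420
Total cost = 3170.
Q ships 120 of its 120, leaving 0.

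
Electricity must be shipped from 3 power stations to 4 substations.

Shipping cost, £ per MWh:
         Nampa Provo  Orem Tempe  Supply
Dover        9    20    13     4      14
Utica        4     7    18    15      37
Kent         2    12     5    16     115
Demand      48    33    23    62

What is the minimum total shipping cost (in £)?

A cheapest plan:
  Dover→Tempe: 14 × £4 = £56
  Utica→Provo: 33 × £7 = £231
  Utica→Tempe: 4 × £15 = £60
  Kent→Nampa: 48 × £2 = £96
  Kent→Orem: 23 × £5 = £115
  Kent→Tempe: 44 × £16 = £704
Total = 56 + 231 + 60 + 96 + 115 + 704 = £1262.
(Supply check: Dover ships 14; Utica ships 37; Kent ships 115.)

1262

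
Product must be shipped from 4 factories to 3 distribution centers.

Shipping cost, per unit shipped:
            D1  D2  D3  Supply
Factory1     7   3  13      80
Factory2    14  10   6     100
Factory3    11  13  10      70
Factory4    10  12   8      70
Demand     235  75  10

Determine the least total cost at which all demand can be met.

Optimal allocation:
  Factory1->D1: 5 × 7 = 35
  Factory1->D2: 75 × 3 = 225
  Factory2->D1: 90 × 14 = 1260
  Factory2->D3: 10 × 6 = 60
  Factory3->D1: 70 × 11 = 770
  Factory4->D1: 70 × 10 = 700
Total = 35 + 225 + 1260 + 60 + 770 + 700 = 3050.

3050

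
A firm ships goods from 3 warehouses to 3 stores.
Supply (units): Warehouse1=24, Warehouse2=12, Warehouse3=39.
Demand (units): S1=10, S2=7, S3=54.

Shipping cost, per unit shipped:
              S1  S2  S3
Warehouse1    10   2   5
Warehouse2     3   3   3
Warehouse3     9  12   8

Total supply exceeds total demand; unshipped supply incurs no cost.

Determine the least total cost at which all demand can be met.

An optimal shipping plan:
  Warehouse1→S2: 7 × 2 = 14
  Warehouse1→S3: 17 × 5 = 85
  Warehouse2→S1: 10 × 3 = 30
  Warehouse2→S3: 2 × 3 = 6
  Warehouse3→S3: 35 × 8 = 280
Total = 14 + 85 + 30 + 6 + 280 = 415.
(Supply check: Warehouse1 ships 24; Warehouse2 ships 12; Warehouse3 ships 35.)

415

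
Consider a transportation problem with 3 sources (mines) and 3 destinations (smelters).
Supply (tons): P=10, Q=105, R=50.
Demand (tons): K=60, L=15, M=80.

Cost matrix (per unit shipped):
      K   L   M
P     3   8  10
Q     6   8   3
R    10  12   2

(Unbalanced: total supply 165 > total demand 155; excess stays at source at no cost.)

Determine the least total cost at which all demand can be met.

640

A cheapest plan:
  P->K: 10 × 3 = 30
  Q->K: 50 × 6 = 300
  Q->L: 15 × 8 = 120
  Q->M: 30 × 3 = 90
  R->M: 50 × 2 = 100
Total = 30 + 300 + 120 + 90 + 100 = 640.
(Supply check: P ships 10; Q ships 95; R ships 50.)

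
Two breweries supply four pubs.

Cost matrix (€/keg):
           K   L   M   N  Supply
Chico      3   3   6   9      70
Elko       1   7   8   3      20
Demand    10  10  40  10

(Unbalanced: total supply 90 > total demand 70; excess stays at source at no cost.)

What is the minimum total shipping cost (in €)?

Optimal allocation:
  Chico to L: 10 × €3 = €30
  Chico to M: 40 × €6 = €240
  Elko to K: 10 × €1 = €10
  Elko to N: 10 × €3 = €30
Total = 30 + 240 + 10 + 30 = €310.

310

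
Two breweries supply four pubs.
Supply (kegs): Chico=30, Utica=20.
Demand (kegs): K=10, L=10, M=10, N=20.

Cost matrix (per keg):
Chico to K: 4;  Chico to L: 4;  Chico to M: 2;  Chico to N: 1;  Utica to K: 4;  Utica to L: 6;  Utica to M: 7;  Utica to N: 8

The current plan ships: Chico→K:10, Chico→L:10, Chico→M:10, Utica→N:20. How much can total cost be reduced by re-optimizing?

120

Current plan cost = 10·4 + 10·4 + 10·2 + 20·8 = 260.
Optimal plan:
  Chico to M: 10 × 2 = 20
  Chico to N: 20 × 1 = 20
  Utica to K: 10 × 4 = 40
  Utica to L: 10 × 6 = 60
Optimal cost = 140.
Saving = 260 − 140 = 120.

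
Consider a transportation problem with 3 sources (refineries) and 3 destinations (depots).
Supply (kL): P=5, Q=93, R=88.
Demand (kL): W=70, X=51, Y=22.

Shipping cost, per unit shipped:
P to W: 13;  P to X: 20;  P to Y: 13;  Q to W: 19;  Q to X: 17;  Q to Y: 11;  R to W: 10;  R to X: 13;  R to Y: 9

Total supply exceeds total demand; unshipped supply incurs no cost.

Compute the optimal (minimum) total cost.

An optimal shipping plan:
  P→W: 5 kL
  Q→X: 28 kL
  Q→Y: 22 kL
  R→W: 65 kL
  R→X: 23 kL
Total cost = 1732.
(Supply check: P ships 5; Q ships 50; R ships 88.)

1732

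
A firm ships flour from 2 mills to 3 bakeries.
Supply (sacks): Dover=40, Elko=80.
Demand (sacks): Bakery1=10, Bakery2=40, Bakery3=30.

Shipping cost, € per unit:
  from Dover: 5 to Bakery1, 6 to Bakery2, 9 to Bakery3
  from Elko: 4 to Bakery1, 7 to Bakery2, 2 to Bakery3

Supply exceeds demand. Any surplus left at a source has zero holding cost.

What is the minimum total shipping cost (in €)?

A cheapest plan:
  Dover→Bakery2: 40 sacks
  Elko→Bakery1: 10 sacks
  Elko→Bakery3: 30 sacks
Total cost = €340.

340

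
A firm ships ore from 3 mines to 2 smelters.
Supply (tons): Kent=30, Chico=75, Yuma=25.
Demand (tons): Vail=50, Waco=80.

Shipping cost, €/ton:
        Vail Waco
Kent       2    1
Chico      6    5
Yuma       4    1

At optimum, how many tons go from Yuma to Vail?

0

The minimum-cost plan:
  Kent–Waco: 30 × €1 = €30
  Chico–Vail: 50 × €6 = €300
  Chico–Waco: 25 × €5 = €125
  Yuma–Waco: 25 × €1 = €25
Total cost = €480.
The route Yuma→Vail is not used.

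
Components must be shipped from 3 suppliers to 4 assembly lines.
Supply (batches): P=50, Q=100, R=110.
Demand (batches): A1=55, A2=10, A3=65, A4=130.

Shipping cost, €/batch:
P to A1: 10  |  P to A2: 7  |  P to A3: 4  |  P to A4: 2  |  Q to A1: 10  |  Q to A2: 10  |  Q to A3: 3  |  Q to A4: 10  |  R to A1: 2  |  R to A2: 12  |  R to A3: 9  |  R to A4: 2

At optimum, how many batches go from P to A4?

Optimal shipments:
  P→A4: 50 × €2 = €100
  Q→A1: 25 × €10 = €250
  Q→A2: 10 × €10 = €100
  Q→A3: 65 × €3 = €195
  R→A1: 30 × €2 = €60
  R→A4: 80 × €2 = €160
Total cost = €865.
So P→A4 carries 50 batches.

50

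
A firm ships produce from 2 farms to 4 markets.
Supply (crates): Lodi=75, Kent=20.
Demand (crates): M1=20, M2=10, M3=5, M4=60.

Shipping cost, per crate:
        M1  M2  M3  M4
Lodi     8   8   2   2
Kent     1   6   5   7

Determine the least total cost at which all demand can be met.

An optimal shipping plan:
  Lodi→M2: 10 crates
  Lodi→M3: 5 crates
  Lodi→M4: 60 crates
  Kent→M1: 20 crates
Total cost = 230.

230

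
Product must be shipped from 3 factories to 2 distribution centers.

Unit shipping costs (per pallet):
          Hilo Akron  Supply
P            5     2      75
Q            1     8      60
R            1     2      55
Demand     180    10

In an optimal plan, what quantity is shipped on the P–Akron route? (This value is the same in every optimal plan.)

10

Solving gives:
  P→Hilo: 65 × 5 = 325
  P→Akron: 10 × 2 = 20
  Q→Hilo: 60 × 1 = 60
  R→Hilo: 55 × 1 = 55
Total cost = 460.
So P→Akron carries 10 pallets.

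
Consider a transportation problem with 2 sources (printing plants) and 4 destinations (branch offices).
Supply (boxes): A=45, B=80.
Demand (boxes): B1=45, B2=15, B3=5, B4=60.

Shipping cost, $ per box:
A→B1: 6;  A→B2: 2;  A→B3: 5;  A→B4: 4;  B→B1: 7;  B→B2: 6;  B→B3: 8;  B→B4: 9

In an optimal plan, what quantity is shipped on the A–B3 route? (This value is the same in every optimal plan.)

The minimum-cost plan:
  A to B4: 45 boxes
  B to B1: 45 boxes
  B to B2: 15 boxes
  B to B3: 5 boxes
  B to B4: 15 boxes
Total cost = $760.
The route A→B3 is not used.

0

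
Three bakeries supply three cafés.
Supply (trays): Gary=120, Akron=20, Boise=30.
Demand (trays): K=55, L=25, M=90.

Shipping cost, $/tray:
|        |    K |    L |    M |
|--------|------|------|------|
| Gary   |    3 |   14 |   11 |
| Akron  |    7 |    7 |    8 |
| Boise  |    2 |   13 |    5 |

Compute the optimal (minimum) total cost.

1185

One minimum-cost allocation:
  Gary→K: 55 × $3 = $165
  Gary→L: 5 × $14 = $70
  Gary→M: 60 × $11 = $660
  Akron→L: 20 × $7 = $140
  Boise→M: 30 × $5 = $150
Total = 165 + 70 + 660 + 140 + 150 = $1185.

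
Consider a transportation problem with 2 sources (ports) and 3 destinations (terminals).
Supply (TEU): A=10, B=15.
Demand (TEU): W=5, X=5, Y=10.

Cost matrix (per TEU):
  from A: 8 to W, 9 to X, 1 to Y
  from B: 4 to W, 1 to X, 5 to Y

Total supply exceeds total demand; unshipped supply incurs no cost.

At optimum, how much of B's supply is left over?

5

Minimum-cost shipments:
  A to Y: 10 × 1 = 10
  B to W: 5 × 4 = 20
  B to X: 5 × 1 = 5
Total cost = 35.
B ships 10 of its 15, leaving 5.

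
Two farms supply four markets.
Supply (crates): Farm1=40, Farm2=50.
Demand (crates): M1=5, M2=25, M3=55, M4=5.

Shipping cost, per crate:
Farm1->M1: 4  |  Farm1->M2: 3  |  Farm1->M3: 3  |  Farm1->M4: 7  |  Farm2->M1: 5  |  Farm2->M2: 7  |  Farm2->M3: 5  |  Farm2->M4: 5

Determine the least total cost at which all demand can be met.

370

Optimal allocation:
  Farm1→M2: 25 × 3 = 75
  Farm1→M3: 15 × 3 = 45
  Farm2→M1: 5 × 5 = 25
  Farm2→M3: 40 × 5 = 200
  Farm2→M4: 5 × 5 = 25
Total = 75 + 45 + 25 + 200 + 25 = 370.
(Supply check: Farm1 ships 40; Farm2 ships 50.)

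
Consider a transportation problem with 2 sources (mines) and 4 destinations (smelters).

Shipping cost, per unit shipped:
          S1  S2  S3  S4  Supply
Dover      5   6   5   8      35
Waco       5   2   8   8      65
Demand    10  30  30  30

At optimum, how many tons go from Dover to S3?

Solving gives:
  Dover→S1: 5 tons
  Dover→S3: 30 tons
  Waco→S1: 5 tons
  Waco→S2: 30 tons
  Waco→S4: 30 tons
Total cost = 500.
So Dover→S3 carries 30 tons.

30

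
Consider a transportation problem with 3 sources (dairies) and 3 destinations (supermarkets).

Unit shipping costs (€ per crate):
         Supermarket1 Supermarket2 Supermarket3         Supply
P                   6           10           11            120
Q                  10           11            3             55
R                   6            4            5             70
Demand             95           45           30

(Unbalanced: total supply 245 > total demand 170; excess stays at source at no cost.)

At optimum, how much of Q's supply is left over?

An optimal plan:
  P to Supermarket1: 70 crates
  Q to Supermarket3: 30 crates
  R to Supermarket1: 25 crates
  R to Supermarket2: 45 crates
Total cost = €840.
Q ships 30 of its 55, leaving 25.

25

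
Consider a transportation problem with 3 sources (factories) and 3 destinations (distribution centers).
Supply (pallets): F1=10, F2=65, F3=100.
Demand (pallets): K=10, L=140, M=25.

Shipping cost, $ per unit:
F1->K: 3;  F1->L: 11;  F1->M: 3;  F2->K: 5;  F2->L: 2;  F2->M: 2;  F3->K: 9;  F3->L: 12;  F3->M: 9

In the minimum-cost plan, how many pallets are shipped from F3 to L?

Solving gives:
  F1→M: 10 × $3 = $30
  F2→L: 65 × $2 = $130
  F3→K: 10 × $9 = $90
  F3→L: 75 × $12 = $900
  F3→M: 15 × $9 = $135
Total cost = $1285.
So F3→L carries 75 pallets.

75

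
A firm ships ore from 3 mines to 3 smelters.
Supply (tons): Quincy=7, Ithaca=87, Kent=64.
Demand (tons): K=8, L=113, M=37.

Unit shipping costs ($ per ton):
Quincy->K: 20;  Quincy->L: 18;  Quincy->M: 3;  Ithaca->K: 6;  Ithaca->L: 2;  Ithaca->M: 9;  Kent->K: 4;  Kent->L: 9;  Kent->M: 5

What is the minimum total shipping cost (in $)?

611

One minimum-cost allocation:
  Quincy–M: 7 × $3 = $21
  Ithaca–L: 87 × $2 = $174
  Kent–K: 8 × $4 = $32
  Kent–L: 26 × $9 = $234
  Kent–M: 30 × $5 = $150
Total = 21 + 174 + 32 + 234 + 150 = $611.
(Supply check: Quincy ships 7; Ithaca ships 87; Kent ships 64.)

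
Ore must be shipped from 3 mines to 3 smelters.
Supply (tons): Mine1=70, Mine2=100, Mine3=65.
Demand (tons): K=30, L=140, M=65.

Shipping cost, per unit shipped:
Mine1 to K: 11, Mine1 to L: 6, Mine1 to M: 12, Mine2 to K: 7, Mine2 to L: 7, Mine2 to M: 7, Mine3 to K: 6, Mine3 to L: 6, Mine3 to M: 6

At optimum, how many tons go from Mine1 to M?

0

The minimum-cost plan:
  Mine1–L: 70 × 6 = 420
  Mine2–K: 30 × 7 = 210
  Mine2–L: 5 × 7 = 35
  Mine2–M: 65 × 7 = 455
  Mine3–L: 65 × 6 = 390
Total cost = 1510.
The route Mine1→M is not used.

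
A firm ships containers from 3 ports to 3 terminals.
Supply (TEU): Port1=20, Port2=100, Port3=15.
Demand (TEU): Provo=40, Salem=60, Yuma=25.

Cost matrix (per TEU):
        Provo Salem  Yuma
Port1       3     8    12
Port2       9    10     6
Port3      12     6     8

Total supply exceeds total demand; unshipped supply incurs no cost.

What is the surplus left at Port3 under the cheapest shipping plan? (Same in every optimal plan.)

Minimum-cost shipments:
  Port1–Provo: 20 × 3 = 60
  Port2–Provo: 20 × 9 = 180
  Port2–Salem: 45 × 10 = 450
  Port2–Yuma: 25 × 6 = 150
  Port3–Salem: 15 × 6 = 90
Total cost = 930.
Port3 ships 15 of its 15, leaving 0.

0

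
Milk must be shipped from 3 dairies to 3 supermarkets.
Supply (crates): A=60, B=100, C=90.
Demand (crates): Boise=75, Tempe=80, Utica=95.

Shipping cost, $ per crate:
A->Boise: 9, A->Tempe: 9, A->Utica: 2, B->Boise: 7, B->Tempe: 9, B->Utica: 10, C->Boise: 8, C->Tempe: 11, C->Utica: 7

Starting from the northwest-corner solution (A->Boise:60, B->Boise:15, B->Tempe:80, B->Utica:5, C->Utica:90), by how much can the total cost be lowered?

380

Current plan cost = 60·9 + 15·7 + 80·9 + 5·10 + 90·7 = $2045.
Optimal plan:
  A->Utica: 60 × $2 = $120
  B->Boise: 20 × $7 = $140
  B->Tempe: 80 × $9 = $720
  C->Boise: 55 × $8 = $440
  C->Utica: 35 × $7 = $245
Optimal cost = $1665.
Saving = 2045 − 1665 = $380.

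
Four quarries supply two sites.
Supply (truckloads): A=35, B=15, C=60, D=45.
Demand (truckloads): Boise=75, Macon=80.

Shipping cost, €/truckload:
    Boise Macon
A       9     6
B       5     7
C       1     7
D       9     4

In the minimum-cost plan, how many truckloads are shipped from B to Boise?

Solving gives:
  A–Macon: 35 × €6 = €210
  B–Boise: 15 × €5 = €75
  C–Boise: 60 × €1 = €60
  D–Macon: 45 × €4 = €180
Total cost = €525.
So B→Boise carries 15 truckloads.

15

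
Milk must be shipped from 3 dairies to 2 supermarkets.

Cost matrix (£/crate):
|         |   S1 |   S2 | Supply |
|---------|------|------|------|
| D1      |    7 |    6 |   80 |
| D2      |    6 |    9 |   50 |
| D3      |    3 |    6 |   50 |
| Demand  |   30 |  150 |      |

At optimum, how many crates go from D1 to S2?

Optimal shipments:
  D1→S2: 80 × £6 = £480
  D2→S1: 30 × £6 = £180
  D2→S2: 20 × £9 = £180
  D3→S2: 50 × £6 = £300
Total cost = £1140.
So D1→S2 carries 80 crates.

80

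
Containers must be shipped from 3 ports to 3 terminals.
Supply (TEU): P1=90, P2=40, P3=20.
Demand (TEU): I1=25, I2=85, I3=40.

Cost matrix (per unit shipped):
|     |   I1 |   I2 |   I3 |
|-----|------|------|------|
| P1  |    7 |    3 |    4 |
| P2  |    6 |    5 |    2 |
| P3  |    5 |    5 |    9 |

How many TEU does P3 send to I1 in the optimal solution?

Optimal shipments:
  P1→I1: 5 × 7 = 35
  P1→I2: 85 × 3 = 255
  P2→I3: 40 × 2 = 80
  P3→I1: 20 × 5 = 100
Total cost = 470.
So P3→I1 carries 20 TEU.

20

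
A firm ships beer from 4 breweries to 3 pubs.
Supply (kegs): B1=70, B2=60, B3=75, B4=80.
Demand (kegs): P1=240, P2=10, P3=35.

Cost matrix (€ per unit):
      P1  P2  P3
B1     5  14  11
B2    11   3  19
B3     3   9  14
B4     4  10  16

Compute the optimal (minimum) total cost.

Optimal allocation:
  B1→P1: 35 × €5 = €175
  B1→P3: 35 × €11 = €385
  B2→P1: 50 × €11 = €550
  B2→P2: 10 × €3 = €30
  B3→P1: 75 × €3 = €225
  B4→P1: 80 × €4 = €320
Total = 175 + 385 + 550 + 30 + 225 + 320 = €1685.
(Supply check: B1 ships 70; B2 ships 60; B3 ships 75; B4 ships 80.)

1685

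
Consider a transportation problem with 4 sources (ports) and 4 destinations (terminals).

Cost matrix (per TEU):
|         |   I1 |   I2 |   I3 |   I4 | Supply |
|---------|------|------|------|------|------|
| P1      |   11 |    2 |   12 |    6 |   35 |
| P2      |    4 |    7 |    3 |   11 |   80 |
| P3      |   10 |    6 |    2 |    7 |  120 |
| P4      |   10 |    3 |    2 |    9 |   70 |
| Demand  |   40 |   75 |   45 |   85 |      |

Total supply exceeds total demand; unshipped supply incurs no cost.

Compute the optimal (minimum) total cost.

1035

An optimal shipping plan:
  P1–I2: 5 × 2 = 10
  P1–I4: 30 × 6 = 180
  P2–I1: 40 × 4 = 160
  P3–I3: 45 × 2 = 90
  P3–I4: 55 × 7 = 385
  P4–I2: 70 × 3 = 210
Total = 10 + 180 + 160 + 90 + 385 + 210 = 1035.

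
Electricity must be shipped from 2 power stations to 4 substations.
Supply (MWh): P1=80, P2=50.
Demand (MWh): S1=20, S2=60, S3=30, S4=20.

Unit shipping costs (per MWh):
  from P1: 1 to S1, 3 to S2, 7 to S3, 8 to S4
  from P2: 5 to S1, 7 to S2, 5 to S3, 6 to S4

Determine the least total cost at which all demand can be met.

470

A cheapest plan:
  P1–S1: 20 × 1 = 20
  P1–S2: 60 × 3 = 180
  P2–S3: 30 × 5 = 150
  P2–S4: 20 × 6 = 120
Total = 20 + 180 + 150 + 120 = 470.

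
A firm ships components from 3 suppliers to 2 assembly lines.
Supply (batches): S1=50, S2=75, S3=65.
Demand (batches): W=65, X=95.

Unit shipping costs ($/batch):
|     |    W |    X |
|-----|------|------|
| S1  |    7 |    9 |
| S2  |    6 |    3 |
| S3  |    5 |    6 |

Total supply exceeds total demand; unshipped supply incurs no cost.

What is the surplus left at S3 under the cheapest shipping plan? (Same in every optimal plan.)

0

Minimum-cost shipments:
  S1->W: 20 × $7 = $140
  S2->X: 75 × $3 = $225
  S3->W: 45 × $5 = $225
  S3->X: 20 × $6 = $120
Total cost = $710.
S3 ships 65 of its 65, leaving 0.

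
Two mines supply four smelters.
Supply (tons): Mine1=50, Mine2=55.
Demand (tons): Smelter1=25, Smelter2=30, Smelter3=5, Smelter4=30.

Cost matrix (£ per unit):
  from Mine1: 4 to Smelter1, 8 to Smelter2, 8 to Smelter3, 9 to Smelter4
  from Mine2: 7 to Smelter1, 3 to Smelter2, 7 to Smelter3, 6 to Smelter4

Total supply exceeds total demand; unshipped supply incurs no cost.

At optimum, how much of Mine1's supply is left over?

Minimum-cost shipments:
  Mine1–Smelter1: 25 tons
  Mine1–Smelter3: 5 tons
  Mine1–Smelter4: 5 tons
  Mine2–Smelter2: 30 tons
  Mine2–Smelter4: 25 tons
Total cost = £425.
Mine1 ships 35 of its 50, leaving 15.

15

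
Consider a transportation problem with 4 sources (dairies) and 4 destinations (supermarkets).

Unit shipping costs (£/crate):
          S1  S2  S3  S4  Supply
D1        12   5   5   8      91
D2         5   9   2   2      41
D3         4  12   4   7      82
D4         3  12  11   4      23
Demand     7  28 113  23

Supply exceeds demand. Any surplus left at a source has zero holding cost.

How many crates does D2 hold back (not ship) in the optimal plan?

An optimal plan:
  D1→S2: 28 × £5 = £140
  D2→S3: 31 × £2 = £62
  D2→S4: 10 × £2 = £20
  D3→S3: 82 × £4 = £328
  D4→S1: 7 × £3 = £21
  D4→S4: 13 × £4 = £52
Total cost = £623.
D2 ships 41 of its 41, leaving 0.

0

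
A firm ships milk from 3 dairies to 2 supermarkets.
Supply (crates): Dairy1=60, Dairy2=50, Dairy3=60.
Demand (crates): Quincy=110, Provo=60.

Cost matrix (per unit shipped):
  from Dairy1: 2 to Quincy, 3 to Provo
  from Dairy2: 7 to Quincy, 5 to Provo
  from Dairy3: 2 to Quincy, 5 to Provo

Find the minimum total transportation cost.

500

One minimum-cost allocation:
  Dairy1->Quincy: 50 crates
  Dairy1->Provo: 10 crates
  Dairy2->Provo: 50 crates
  Dairy3->Quincy: 60 crates
Total cost = 500.
(Supply check: Dairy1 ships 60; Dairy2 ships 50; Dairy3 ships 60.)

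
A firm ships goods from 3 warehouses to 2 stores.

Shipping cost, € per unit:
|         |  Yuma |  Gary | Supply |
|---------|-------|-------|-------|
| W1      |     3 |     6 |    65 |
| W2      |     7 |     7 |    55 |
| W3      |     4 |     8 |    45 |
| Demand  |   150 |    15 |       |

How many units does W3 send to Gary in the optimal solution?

0

The minimum-cost plan:
  W1–Yuma: 65 × €3 = €195
  W2–Yuma: 40 × €7 = €280
  W2–Gary: 15 × €7 = €105
  W3–Yuma: 45 × €4 = €180
Total cost = €760.
The route W3→Gary is not used.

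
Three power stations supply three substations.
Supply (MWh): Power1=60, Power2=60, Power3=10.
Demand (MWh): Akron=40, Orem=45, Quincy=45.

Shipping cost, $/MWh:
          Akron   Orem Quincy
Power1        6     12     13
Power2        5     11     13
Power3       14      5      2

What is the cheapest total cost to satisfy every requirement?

1195

An optimal shipping plan:
  Power1→Orem: 25 × $12 = $300
  Power1→Quincy: 35 × $13 = $455
  Power2→Akron: 40 × $5 = $200
  Power2→Orem: 20 × $11 = $220
  Power3→Quincy: 10 × $2 = $20
Total = 300 + 455 + 200 + 220 + 20 = $1195.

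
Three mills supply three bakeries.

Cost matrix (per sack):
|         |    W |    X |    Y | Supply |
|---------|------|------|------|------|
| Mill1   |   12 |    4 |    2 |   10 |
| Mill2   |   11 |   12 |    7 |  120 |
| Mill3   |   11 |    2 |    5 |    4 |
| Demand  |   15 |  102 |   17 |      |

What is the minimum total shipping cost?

A cheapest plan:
  Mill1→X: 10 × 4 = 40
  Mill2→W: 15 × 11 = 165
  Mill2→X: 88 × 12 = 1056
  Mill2→Y: 17 × 7 = 119
  Mill3→X: 4 × 2 = 8
Total = 40 + 165 + 1056 + 119 + 8 = 1388.
(Supply check: Mill1 ships 10; Mill2 ships 120; Mill3 ships 4.)

1388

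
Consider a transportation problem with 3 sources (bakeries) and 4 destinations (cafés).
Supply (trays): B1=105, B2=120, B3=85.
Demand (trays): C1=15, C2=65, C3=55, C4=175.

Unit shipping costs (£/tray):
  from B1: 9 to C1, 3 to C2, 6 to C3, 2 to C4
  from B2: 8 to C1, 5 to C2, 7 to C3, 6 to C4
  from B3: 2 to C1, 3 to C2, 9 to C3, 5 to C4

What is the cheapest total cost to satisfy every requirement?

1235

Optimal allocation:
  B1 to C4: 105 trays
  B2 to C3: 55 trays
  B2 to C4: 65 trays
  B3 to C1: 15 trays
  B3 to C2: 65 trays
  B3 to C4: 5 trays
Total cost = £1235.
(Supply check: B1 ships 105; B2 ships 120; B3 ships 85.)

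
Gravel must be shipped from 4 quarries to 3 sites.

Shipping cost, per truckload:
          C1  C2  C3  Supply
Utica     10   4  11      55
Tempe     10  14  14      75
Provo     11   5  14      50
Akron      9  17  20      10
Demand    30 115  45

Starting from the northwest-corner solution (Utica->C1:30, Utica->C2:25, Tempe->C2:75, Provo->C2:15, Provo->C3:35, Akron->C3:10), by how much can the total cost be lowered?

685

Current plan cost = 30·10 + 25·4 + 75·14 + 15·5 + 35·14 + 10·20 = 2215.
Optimal plan:
  Utica->C2: 55 × 4 = 220
  Tempe->C1: 20 × 10 = 200
  Tempe->C2: 10 × 14 = 140
  Tempe->C3: 45 × 14 = 630
  Provo->C2: 50 × 5 = 250
  Akron->C1: 10 × 9 = 90
Optimal cost = 1530.
Saving = 2215 − 1530 = 685.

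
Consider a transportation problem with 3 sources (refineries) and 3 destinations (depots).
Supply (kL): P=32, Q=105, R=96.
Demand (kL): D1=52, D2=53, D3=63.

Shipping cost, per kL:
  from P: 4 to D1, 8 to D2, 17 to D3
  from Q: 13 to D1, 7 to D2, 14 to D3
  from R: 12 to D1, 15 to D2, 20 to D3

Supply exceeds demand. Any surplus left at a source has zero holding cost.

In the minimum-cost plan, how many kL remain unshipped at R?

65

An optimal plan:
  P to D1: 32 × 4 = 128
  Q to D2: 53 × 7 = 371
  Q to D3: 52 × 14 = 728
  R to D1: 20 × 12 = 240
  R to D3: 11 × 20 = 220
Total cost = 1687.
R ships 31 of its 96, leaving 65.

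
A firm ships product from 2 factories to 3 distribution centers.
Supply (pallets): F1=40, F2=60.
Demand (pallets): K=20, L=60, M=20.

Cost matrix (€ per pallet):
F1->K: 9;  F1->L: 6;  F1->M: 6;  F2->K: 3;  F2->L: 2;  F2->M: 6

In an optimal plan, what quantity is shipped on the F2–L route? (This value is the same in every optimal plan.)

40

Solving gives:
  F1 to L: 20 × €6 = €120
  F1 to M: 20 × €6 = €120
  F2 to K: 20 × €3 = €60
  F2 to L: 40 × €2 = €80
Total cost = €380.
So F2→L carries 40 pallets.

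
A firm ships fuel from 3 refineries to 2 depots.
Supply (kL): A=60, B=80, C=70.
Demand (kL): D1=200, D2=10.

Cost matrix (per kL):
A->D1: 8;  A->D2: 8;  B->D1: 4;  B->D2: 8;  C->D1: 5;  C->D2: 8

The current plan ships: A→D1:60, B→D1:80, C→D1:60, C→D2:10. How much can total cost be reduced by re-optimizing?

30

Current plan cost = 60·8 + 80·4 + 60·5 + 10·8 = 1180.
Optimal plan:
  A to D1: 50 × 8 = 400
  A to D2: 10 × 8 = 80
  B to D1: 80 × 4 = 320
  C to D1: 70 × 5 = 350
Optimal cost = 1150.
Saving = 1180 − 1150 = 30.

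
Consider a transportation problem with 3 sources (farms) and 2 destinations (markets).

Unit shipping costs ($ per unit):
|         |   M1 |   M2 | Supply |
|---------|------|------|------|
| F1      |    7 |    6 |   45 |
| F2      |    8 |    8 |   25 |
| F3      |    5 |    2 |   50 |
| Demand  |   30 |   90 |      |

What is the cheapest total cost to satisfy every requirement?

A cheapest plan:
  F1→M1: 5 crates
  F1→M2: 40 crates
  F2→M1: 25 crates
  F3→M2: 50 crates
Total cost = $575.

575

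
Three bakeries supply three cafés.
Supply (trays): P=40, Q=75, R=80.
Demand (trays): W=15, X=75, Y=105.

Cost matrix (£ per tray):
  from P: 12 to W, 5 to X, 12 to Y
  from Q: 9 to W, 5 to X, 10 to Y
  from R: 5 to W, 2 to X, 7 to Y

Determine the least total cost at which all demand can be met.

Optimal allocation:
  P to X: 40 × £5 = £200
  Q to Y: 75 × £10 = £750
  R to W: 15 × £5 = £75
  R to X: 35 × £2 = £70
  R to Y: 30 × £7 = £210
Total = 200 + 750 + 75 + 70 + 210 = £1305.

1305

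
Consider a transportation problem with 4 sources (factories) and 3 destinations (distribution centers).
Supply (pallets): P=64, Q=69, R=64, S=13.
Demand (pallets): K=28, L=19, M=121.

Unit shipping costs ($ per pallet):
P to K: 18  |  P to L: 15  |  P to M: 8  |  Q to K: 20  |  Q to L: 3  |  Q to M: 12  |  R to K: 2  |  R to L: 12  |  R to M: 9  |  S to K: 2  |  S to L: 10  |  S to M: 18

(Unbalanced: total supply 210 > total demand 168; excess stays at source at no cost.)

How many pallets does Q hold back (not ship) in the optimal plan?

Minimum-cost shipments:
  P→M: 64 pallets
  Q→L: 19 pallets
  Q→M: 8 pallets
  R→K: 15 pallets
  R→M: 49 pallets
  S→K: 13 pallets
Total cost = $1162.
Q ships 27 of its 69, leaving 42.

42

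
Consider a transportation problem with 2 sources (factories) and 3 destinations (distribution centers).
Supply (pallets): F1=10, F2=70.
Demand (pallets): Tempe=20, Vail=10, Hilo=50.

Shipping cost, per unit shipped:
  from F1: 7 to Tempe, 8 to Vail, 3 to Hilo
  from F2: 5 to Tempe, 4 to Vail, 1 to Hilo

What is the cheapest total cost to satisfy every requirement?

210

An optimal shipping plan:
  F1 to Tempe: 10 × 7 = 70
  F2 to Tempe: 10 × 5 = 50
  F2 to Vail: 10 × 4 = 40
  F2 to Hilo: 50 × 1 = 50
Total = 70 + 50 + 40 + 50 = 210.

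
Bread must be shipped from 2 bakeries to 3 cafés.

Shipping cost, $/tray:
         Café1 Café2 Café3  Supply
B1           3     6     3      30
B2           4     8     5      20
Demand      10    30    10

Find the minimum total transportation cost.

270

An optimal shipping plan:
  B1→Café2: 20 × $6 = $120
  B1→Café3: 10 × $3 = $30
  B2→Café1: 10 × $4 = $40
  B2→Café2: 10 × $8 = $80
Total = 120 + 30 + 40 + 80 = $270.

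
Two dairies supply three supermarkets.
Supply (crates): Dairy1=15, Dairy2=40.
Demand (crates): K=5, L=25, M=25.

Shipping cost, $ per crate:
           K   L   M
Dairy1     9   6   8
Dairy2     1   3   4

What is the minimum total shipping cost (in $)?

One minimum-cost allocation:
  Dairy1–L: 15 × $6 = $90
  Dairy2–K: 5 × $1 = $5
  Dairy2–L: 10 × $3 = $30
  Dairy2–M: 25 × $4 = $100
Total = 90 + 5 + 30 + 100 = $225.
(Supply check: Dairy1 ships 15; Dairy2 ships 40.)

225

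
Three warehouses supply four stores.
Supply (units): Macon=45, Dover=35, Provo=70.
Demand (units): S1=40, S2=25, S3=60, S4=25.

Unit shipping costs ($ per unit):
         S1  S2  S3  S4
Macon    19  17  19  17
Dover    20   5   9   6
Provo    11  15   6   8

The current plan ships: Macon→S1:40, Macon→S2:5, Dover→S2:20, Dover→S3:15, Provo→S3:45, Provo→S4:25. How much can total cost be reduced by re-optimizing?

80

Current plan cost = 40·19 + 5·17 + 20·5 + 15·9 + 45·6 + 25·8 = $1550.
Optimal plan:
  Macon to S1: 40 × $19 = $760
  Macon to S4: 5 × $17 = $85
  Dover to S2: 25 × $5 = $125
  Dover to S4: 10 × $6 = $60
  Provo to S3: 60 × $6 = $360
  Provo to S4: 10 × $8 = $80
Optimal cost = $1470.
Saving = 1550 − 1470 = $80.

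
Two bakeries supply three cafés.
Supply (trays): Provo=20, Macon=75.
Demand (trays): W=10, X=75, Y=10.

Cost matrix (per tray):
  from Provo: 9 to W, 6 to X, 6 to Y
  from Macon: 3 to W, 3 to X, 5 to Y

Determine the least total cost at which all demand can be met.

345

Optimal allocation:
  Provo to X: 10 trays
  Provo to Y: 10 trays
  Macon to W: 10 trays
  Macon to X: 65 trays
Total cost = 345.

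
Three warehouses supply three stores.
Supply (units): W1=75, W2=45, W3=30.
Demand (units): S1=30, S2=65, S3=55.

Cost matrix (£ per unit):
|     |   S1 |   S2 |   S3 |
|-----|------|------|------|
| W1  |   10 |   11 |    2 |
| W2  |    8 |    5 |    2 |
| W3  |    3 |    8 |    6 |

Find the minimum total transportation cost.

645

Optimal allocation:
  W1→S2: 20 × £11 = £220
  W1→S3: 55 × £2 = £110
  W2→S2: 45 × £5 = £225
  W3→S1: 30 × £3 = £90
Total = 220 + 110 + 225 + 90 = £645.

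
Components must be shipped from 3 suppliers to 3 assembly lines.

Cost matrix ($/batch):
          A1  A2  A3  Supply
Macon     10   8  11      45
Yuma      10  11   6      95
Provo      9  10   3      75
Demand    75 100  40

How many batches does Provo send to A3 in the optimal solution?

40

Solving gives:
  Macon→A2: 45 batches
  Yuma→A1: 75 batches
  Yuma→A2: 20 batches
  Provo→A2: 35 batches
  Provo→A3: 40 batches
Total cost = $1800.
So Provo→A3 carries 40 batches.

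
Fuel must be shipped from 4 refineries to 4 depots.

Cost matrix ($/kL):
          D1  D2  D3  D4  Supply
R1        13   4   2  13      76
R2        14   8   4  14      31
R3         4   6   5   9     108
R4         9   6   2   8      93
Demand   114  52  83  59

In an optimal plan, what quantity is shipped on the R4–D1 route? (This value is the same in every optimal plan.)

6

The minimum-cost plan:
  R1–D2: 52 × $4 = $208
  R1–D3: 24 × $2 = $48
  R2–D3: 31 × $4 = $124
  R3–D1: 108 × $4 = $432
  R4–D1: 6 × $9 = $54
  R4–D3: 28 × $2 = $56
  R4–D4: 59 × $8 = $472
Total cost = $1394.
So R4→D1 carries 6 kL.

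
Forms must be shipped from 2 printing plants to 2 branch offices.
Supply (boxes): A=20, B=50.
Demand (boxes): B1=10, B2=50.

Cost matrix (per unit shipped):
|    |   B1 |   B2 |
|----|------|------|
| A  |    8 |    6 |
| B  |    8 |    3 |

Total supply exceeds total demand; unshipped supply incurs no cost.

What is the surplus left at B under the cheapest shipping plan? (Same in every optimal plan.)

Minimum-cost shipments:
  A–B1: 10 × 8 = 80
  B–B2: 50 × 3 = 150
Total cost = 230.
B ships 50 of its 50, leaving 0.

0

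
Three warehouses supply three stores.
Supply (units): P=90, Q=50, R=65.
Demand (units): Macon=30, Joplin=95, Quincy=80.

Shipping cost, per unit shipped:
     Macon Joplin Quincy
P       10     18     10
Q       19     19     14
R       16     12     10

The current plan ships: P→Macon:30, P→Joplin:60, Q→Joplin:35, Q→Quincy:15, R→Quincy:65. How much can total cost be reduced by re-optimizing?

Current plan cost = 30·10 + 60·18 + 35·19 + 15·14 + 65·10 = 2905.
Optimal plan:
  P→Macon: 30 × 10 = 300
  P→Quincy: 60 × 10 = 600
  Q→Joplin: 30 × 19 = 570
  Q→Quincy: 20 × 14 = 280
  R→Joplin: 65 × 12 = 780
Optimal cost = 2530.
Saving = 2905 − 2530 = 375.

375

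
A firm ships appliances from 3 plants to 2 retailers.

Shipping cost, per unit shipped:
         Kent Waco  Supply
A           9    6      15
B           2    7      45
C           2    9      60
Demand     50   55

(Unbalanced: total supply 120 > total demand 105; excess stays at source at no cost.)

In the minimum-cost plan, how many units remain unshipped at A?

0

Minimum-cost shipments:
  A–Waco: 15 units
  B–Waco: 40 units
  C–Kent: 50 units
Total cost = 470.
A ships 15 of its 15, leaving 0.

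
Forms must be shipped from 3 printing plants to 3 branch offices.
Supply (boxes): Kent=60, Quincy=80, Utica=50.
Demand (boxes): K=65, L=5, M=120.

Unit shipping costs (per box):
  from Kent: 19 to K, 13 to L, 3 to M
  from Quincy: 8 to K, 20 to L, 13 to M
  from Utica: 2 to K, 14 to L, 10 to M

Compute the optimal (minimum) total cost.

An optimal shipping plan:
  Kent–M: 60 × 3 = 180
  Quincy–K: 20 × 8 = 160
  Quincy–M: 60 × 13 = 780
  Utica–K: 45 × 2 = 90
  Utica–L: 5 × 14 = 70
Total = 180 + 160 + 780 + 90 + 70 = 1280.
(Supply check: Kent ships 60; Quincy ships 80; Utica ships 50.)

1280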